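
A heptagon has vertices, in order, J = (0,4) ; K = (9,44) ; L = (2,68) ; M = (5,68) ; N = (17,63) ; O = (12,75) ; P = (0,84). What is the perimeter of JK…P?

190

|JK| = √((9)² + (40)²) = √1681 = 41
|KL| = √((-7)² + (24)²) = √625 = 25
|LM| = √((3)² + (0)²) = √9 = 3
|MN| = √((12)² + (-5)²) = √169 = 13
|NO| = √((-5)² + (12)²) = √169 = 13
|OP| = √((-12)² + (9)²) = √225 = 15
|PJ| = √((0)² + (-80)²) = √6400 = 80
Perimeter = 41 + 25 + 3 + 13 + 13 + 15 + 80 = 190.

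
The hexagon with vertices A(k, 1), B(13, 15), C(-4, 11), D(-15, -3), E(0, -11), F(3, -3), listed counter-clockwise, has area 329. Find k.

Write out the shoelace sum; only the two edges meeting at A involve k:
2·Area = [(3·1 − k·(-3)) + (k·15 − 13·1)] + 578
       = 18·k + 568 = 658
⇒ k = 5.

5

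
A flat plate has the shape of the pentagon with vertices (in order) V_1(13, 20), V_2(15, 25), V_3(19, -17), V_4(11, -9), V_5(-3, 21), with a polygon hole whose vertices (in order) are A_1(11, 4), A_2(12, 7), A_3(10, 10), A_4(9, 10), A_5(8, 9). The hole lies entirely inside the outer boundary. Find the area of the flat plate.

397.5

Outer boundary:
Apply the shoelace formula: 2A = Σ (x_i·y_{i+1} − x_{i+1}·y_i), indices taken mod 5.
Σ = (25) + (-730) + (16) + (204) + (-333) = -818
Area = |Σ|/2 = 409.
Hole:
Apply the shoelace formula: 2A = Σ (x_i·y_{i+1} − x_{i+1}·y_i), indices taken mod 5.
A_1→A_2: (11)(7) − (12)(4) = 29
A_2→A_3: (12)(10) − (10)(7) = 50
A_3→A_4: (10)(10) − (9)(10) = 10
A_4→A_5: (9)(9) − (8)(10) = 1
A_5→A_1: (8)(4) − (11)(9) = -67
Σ = 23
Area = |Σ|/2 = 11.5.
Net area = 409 − 11.5 = 397.5.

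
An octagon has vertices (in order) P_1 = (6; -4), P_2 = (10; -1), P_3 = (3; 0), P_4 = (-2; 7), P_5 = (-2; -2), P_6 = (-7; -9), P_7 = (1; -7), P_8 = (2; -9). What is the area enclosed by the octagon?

94.5

Cross-terms: 34, 3, 21, 18, 4, 58, 5, 46  ⇒  Σ = 189
Area = |Σ|/2 = 94.5.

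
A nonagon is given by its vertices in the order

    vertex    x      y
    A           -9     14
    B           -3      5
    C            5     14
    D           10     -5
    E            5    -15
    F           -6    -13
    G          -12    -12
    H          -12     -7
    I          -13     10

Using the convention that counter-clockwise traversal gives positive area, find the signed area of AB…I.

-481

Σ = (-3) + (-67) + (-165) + (-125) + (-155) + (-84) + (-60) + (-211) + (-92) = -962
Signed area = Σ/2 = -481 (negative ⇒ clockwise traversal).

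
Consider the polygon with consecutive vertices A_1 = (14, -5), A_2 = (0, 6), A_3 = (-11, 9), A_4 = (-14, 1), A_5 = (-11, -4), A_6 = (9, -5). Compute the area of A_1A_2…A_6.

224

Apply the shoelace (surveyor's) formula: 2A = Σ (x_i·y_{i+1} − x_{i+1}·y_i), indices taken mod 6.
A_1→A_2: (14)(6) − (0)(-5) = 84
A_2→A_3: (0)(9) − (-11)(6) = 66
A_3→A_4: (-11)(1) − (-14)(9) = 115
A_4→A_5: (-14)(-4) − (-11)(1) = 67
A_5→A_6: (-11)(-5) − (9)(-4) = 91
A_6→A_1: (9)(-5) − (14)(-5) = 25
Σ = 448
Area = |Σ|/2 = 224.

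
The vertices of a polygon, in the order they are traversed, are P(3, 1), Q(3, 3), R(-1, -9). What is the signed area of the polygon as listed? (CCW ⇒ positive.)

Σ = (6) + (-24) + (26) = 8
Signed area = Σ/2 = 4 (positive ⇒ counter-clockwise traversal).

4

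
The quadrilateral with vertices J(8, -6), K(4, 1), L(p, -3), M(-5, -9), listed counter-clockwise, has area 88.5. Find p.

Write out the shoelace sum; only the two edges meeting at L involve p:
2·Area = [(4·(-3) − p·1) + (p·(-9) − (-5)·(-3))] + 134
       = -10·p + 107 = 177
⇒ p = -7.

-7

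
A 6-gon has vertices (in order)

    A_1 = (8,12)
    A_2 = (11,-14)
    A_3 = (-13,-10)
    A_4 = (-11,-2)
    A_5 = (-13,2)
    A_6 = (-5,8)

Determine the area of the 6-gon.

443

Apply the shoelace (surveyor's) formula: 2A = Σ (x_i·y_{i+1} − x_{i+1}·y_i), indices taken mod 6.
Cross-terms: -244, -292, -84, -48, -94, -124  ⇒  Σ = -886
Area = |Σ|/2 = 443.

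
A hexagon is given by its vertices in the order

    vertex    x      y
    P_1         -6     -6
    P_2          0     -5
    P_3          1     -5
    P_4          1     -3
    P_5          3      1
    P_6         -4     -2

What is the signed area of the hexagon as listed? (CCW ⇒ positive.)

Apply the shoelace formula: 2A = Σ (x_i·y_{i+1} − x_{i+1}·y_i), indices taken mod 6.
Σ = (30) + (5) + (2) + (10) + (-2) + (12) = 57
Signed area = Σ/2 = 28.5 (positive ⇒ counter-clockwise traversal).

28.5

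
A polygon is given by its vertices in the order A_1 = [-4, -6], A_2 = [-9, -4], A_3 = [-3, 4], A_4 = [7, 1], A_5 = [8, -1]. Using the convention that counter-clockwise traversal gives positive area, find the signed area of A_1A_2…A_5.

-92

Apply the shoelace (surveyor's) formula: 2A = Σ (x_i·y_{i+1} − x_{i+1}·y_i), indices taken mod 5.
Σ = (-38) + (-48) + (-31) + (-15) + (-52) = -184
Signed area = Σ/2 = -92 (negative ⇒ clockwise traversal).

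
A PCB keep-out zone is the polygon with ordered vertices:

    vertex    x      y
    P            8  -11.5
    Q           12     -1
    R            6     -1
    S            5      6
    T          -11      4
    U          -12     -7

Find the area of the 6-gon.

285

Apply the shoelace (surveyor's) formula: 2A = Σ (x_i·y_{i+1} − x_{i+1}·y_i), indices taken mod 6.
Σ = (130) + (-6) + (41) + (86) + (125) + (194) = 570
Area = |Σ|/2 = 285.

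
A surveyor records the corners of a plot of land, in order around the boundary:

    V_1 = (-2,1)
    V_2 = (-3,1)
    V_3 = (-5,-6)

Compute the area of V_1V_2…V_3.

V_1→V_2: (-2)(1) − (-3)(1) = 1
V_2→V_3: (-3)(-6) − (-5)(1) = 23
V_3→V_1: (-5)(1) − (-2)(-6) = -17
Σ = 7
Area = |Σ|/2 = 3.5.

3.5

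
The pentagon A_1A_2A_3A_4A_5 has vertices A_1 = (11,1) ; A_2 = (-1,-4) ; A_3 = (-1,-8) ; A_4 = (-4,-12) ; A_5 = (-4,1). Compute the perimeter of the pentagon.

|A_1A_2| = √((-12)² + (-5)²) = √169 = 13
|A_2A_3| = √((0)² + (-4)²) = √16 = 4
|A_3A_4| = √((-3)² + (-4)²) = √25 = 5
|A_4A_5| = √((0)² + (13)²) = √169 = 13
|A_5A_1| = √((15)² + (0)²) = √225 = 15
Perimeter = 13 + 4 + 5 + 13 + 15 = 50.

50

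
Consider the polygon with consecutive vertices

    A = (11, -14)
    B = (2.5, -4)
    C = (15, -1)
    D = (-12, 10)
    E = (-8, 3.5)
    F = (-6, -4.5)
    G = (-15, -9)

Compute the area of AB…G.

Apply the shoelace formula: 2A = Σ (x_i·y_{i+1} − x_{i+1}·y_i), indices taken mod 7.
A→B: (11)(-4) − (2.5)(-14) = -9
B→C: (2.5)(-1) − (15)(-4) = 57.5
C→D: (15)(10) − (-12)(-1) = 138
D→E: (-12)(3.5) − (-8)(10) = 38
E→F: (-8)(-4.5) − (-6)(3.5) = 57
F→G: (-6)(-9) − (-15)(-4.5) = -13.5
G→A: (-15)(-14) − (11)(-9) = 309
Σ = 577
Area = |Σ|/2 = 288.5.

288.5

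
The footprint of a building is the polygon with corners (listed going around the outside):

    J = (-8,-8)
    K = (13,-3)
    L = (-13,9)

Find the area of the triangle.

191

Cross-terms: 128, 78, 176  ⇒  Σ = 382
Area = |Σ|/2 = 191.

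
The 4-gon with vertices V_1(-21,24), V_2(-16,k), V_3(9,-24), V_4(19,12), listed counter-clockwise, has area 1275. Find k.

-17

Write out the shoelace sum; only the two edges meeting at V_2 involve k:
2·Area = [((-21)·k − (-16)·24) + ((-16)·(-24) − 9·k)] + 1272
       = -30·k + 2040 = 2550
⇒ k = -17.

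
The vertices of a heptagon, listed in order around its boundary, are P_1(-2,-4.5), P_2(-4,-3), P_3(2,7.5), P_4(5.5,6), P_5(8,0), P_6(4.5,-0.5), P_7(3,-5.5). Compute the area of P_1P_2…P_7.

Σ = (-12) + (-24) + (-29.25) + (-48) + (-4) + (-23.25) + (-24.5) = -165
Area = |Σ|/2 = 82.5.

82.5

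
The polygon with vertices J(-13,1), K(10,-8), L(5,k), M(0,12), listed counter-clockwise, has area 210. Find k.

The doubled signed area Σ (x_i y_{i+1} − x_{i+1} y_i) is linear in k.
With k=0 it equals 350; the coefficient of k is 10 (from the two edges through L).
So 10·k + 350 = 2·210 = 420 ⇒ k = 7.

7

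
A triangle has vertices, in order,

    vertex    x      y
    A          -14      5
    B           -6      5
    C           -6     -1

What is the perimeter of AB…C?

|AB| = √((8)² + (0)²) = √64 = 8
|BC| = √((0)² + (-6)²) = √36 = 6
|CA| = √((-8)² + (6)²) = √100 = 10
Perimeter = 8 + 6 + 10 = 24.

24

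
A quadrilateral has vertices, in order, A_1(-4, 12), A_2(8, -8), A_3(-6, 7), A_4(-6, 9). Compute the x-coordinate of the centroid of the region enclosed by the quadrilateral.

Apply the surveyor's formula. First the cross-terms c_i = x_i·y_{i+1} − x_{i+1}·y_i:
  -64, 8, -12, -36  ⇒  2A = -104, A = -52.
Then Σ (x_i + x_{i+1})·c_i = 264, so x̄ = 264 / (6·(-52)) = -11/13.

-11/13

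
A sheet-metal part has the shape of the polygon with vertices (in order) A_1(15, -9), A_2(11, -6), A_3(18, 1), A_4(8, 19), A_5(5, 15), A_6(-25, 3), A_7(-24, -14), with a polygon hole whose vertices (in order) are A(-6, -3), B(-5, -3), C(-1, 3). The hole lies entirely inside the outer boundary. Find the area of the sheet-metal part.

Outer boundary:
Apply Gauss's area formula: 2A = Σ (x_i·y_{i+1} − x_{i+1}·y_i), indices taken mod 7.
Σ = (9) + (119) + (334) + (25) + (390) + (422) + (426) = 1725
Area = |Σ|/2 = 862.5.
Hole:
Apply the shoelace (surveyor's) formula: 2A = Σ (x_i·y_{i+1} − x_{i+1}·y_i), indices taken mod 3.
A→B: (-6)(-3) − (-5)(-3) = 3
B→C: (-5)(3) − (-1)(-3) = -18
C→A: (-1)(-3) − (-6)(3) = 21
Σ = 6
Area = |Σ|/2 = 3.
Net area = 862.5 − 3 = 859.5.

859.5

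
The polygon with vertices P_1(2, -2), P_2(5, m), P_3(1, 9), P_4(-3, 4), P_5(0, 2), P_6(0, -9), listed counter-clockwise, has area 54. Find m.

10

The doubled signed area Σ (x_i y_{i+1} − x_{i+1} y_i) is linear in m.
With m=0 it equals 98; the coefficient of m is 1 (from the two edges through P_2).
So 1·m + 98 = 2·54 = 108 ⇒ m = 10.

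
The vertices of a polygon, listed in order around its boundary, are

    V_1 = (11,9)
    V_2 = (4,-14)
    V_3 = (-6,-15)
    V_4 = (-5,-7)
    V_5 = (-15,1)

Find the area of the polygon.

Apply the surveyor's formula: 2A = Σ (x_i·y_{i+1} − x_{i+1}·y_i), indices taken mod 5.
Σ = (-190) + (-144) + (-33) + (-110) + (-146) = -623
Area = |Σ|/2 = 311.5.

311.5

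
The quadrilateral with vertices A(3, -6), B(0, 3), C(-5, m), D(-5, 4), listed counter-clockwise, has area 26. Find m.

6

The doubled signed area Σ (x_i y_{i+1} − x_{i+1} y_i) is linear in m.
With m=0 it equals 22; the coefficient of m is 5 (from the two edges through C).
So 5·m + 22 = 2·26 = 52 ⇒ m = 6.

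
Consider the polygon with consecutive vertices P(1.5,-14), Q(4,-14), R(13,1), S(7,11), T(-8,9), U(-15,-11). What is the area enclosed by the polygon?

Σ = (35) + (186) + (136) + (151) + (223) + (226.5) = 957.5
Area = |Σ|/2 = 478.75.

478.75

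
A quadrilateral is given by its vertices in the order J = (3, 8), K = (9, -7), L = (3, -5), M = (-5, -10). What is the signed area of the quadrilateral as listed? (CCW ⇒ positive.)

Apply the shoelace formula: 2A = Σ (x_i·y_{i+1} − x_{i+1}·y_i), indices taken mod 4.
J→K: (3)(-7) − (9)(8) = -93
K→L: (9)(-5) − (3)(-7) = -24
L→M: (3)(-10) − (-5)(-5) = -55
M→J: (-5)(8) − (3)(-10) = -10
Σ = -182
Signed area = Σ/2 = -91 (negative ⇒ clockwise traversal).

-91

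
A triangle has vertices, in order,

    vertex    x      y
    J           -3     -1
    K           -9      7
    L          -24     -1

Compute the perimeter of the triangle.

48

|JK| = √((-6)² + (8)²) = √100 = 10
|KL| = √((-15)² + (-8)²) = √289 = 17
|LJ| = √((21)² + (0)²) = √441 = 21
Perimeter = 10 + 17 + 21 = 48.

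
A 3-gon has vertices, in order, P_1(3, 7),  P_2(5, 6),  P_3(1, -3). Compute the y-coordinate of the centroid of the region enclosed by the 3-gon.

Apply Gauss's area formula. First the cross-terms c_i = x_i·y_{i+1} − x_{i+1}·y_i:
  -17, -21, 16  ⇒  2A = -22, A = -11.
Then Σ (y_i + y_{i+1})·c_i = -220, so ȳ = -220 / (6·(-11)) = 10/3.

10/3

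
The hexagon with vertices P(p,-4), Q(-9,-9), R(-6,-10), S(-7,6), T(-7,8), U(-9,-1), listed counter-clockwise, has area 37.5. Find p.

The doubled signed area Σ (x_i y_{i+1} − x_{i+1} y_i) is linear in p.
With p=0 it equals -5; the coefficient of p is -8 (from the two edges through P).
So -8·p + -5 = 2·37.5 = 75 ⇒ p = -10.

-10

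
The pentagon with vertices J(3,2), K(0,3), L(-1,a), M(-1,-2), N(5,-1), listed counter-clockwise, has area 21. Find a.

The doubled signed area Σ (x_i y_{i+1} − x_{i+1} y_i) is linear in a.
With a=0 it equals 38; the coefficient of a is 1 (from the two edges through L).
So 1·a + 38 = 2·21 = 42 ⇒ a = 4.

4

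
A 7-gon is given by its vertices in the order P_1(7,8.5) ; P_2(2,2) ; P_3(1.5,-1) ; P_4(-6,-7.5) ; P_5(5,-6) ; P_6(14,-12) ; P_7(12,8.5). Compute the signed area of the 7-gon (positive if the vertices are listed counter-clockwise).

188.875

Apply the shoelace formula: 2A = Σ (x_i·y_{i+1} − x_{i+1}·y_i), indices taken mod 7.
Cross-terms: -3, -5, -17.25, 73.5, 24, 263, 42.5  ⇒  Σ = 377.75
Signed area = Σ/2 = 188.875 (positive ⇒ counter-clockwise traversal).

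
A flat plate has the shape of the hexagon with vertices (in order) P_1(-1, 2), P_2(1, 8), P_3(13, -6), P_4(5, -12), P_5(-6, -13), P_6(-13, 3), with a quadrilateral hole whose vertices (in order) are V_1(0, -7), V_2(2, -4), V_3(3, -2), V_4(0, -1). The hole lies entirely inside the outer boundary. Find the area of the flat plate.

Outer boundary:
Σ = (-10) + (-110) + (-126) + (-137) + (-187) + (-23) = -593
Area = |Σ|/2 = 296.5.
Hole:
Apply the surveyor's formula: 2A = Σ (x_i·y_{i+1} − x_{i+1}·y_i), indices taken mod 4.
Σ = (14) + (8) + (-3) + (0) = 19
Area = |Σ|/2 = 9.5.
Net area = 296.5 − 9.5 = 287.

287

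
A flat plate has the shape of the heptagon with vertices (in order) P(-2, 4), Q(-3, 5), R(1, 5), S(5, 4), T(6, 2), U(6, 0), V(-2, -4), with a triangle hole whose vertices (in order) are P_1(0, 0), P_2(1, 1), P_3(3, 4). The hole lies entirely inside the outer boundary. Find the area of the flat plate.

52

Outer boundary:
Apply the surveyor's formula: 2A = Σ (x_i·y_{i+1} − x_{i+1}·y_i), indices taken mod 7.
P→Q: (-2)(5) − (-3)(4) = 2
Q→R: (-3)(5) − (1)(5) = -20
R→S: (1)(4) − (5)(5) = -21
S→T: (5)(2) − (6)(4) = -14
T→U: (6)(0) − (6)(2) = -12
U→V: (6)(-4) − (-2)(0) = -24
V→P: (-2)(4) − (-2)(-4) = -16
Σ = -105
Area = |Σ|/2 = 52.5.
Hole:
Apply the shoelace formula: 2A = Σ (x_i·y_{i+1} − x_{i+1}·y_i), indices taken mod 3.
Cross-terms: 0, 1, 0  ⇒  Σ = 1
Area = |Σ|/2 = 0.5.
Net area = 52.5 − 0.5 = 52.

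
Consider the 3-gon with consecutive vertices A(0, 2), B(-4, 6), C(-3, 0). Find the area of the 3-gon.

10

Apply the surveyor's formula: 2A = Σ (x_i·y_{i+1} − x_{i+1}·y_i), indices taken mod 3.
Cross-terms: 8, 18, -6  ⇒  Σ = 20
Area = |Σ|/2 = 10.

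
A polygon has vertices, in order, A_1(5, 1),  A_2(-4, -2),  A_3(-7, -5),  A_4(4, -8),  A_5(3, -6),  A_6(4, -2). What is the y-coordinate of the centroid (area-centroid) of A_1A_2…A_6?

-197/54

Apply the shoelace formula. First the cross-terms c_i = x_i·y_{i+1} − x_{i+1}·y_i:
  -6, 6, 76, 0, 18, 14  ⇒  2A = 108, A = 54.
Then Σ (y_i + y_{i+1})·c_i = -1182, so ȳ = -1182 / (6·54) = -197/54.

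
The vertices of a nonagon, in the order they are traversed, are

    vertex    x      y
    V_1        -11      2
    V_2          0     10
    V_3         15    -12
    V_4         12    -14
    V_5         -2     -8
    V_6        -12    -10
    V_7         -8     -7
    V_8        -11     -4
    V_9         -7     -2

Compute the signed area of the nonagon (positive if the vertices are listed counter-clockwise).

Apply the shoelace formula: 2A = Σ (x_i·y_{i+1} − x_{i+1}·y_i), indices taken mod 9.
V_1→V_2: (-11)(10) − (0)(2) = -110
V_2→V_3: (0)(-12) − (15)(10) = -150
V_3→V_4: (15)(-14) − (12)(-12) = -66
V_4→V_5: (12)(-8) − (-2)(-14) = -124
V_5→V_6: (-2)(-10) − (-12)(-8) = -76
V_6→V_7: (-12)(-7) − (-8)(-10) = 4
V_7→V_8: (-8)(-4) − (-11)(-7) = -45
V_8→V_9: (-11)(-2) − (-7)(-4) = -6
V_9→V_1: (-7)(2) − (-11)(-2) = -36
Σ = -609
Signed area = Σ/2 = -304.5 (negative ⇒ clockwise traversal).

-304.5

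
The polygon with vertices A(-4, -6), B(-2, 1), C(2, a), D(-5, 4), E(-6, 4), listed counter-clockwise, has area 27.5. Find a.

3

The doubled signed area Σ (x_i y_{i+1} − x_{i+1} y_i) is linear in a.
With a=0 it equals 46; the coefficient of a is 3 (from the two edges through C).
So 3·a + 46 = 2·27.5 = 55 ⇒ a = 3.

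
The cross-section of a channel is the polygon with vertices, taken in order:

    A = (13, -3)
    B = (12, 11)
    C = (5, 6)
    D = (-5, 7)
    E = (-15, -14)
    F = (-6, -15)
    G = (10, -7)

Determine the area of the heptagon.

Cross-terms: 179, 17, 65, 175, 141, 192, 61  ⇒  Σ = 830
Area = |Σ|/2 = 415.

415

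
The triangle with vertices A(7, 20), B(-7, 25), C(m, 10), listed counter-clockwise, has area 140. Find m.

Write out the shoelace sum; only the two edges meeting at C involve m:
2·Area = [((-7)·10 − m·25) + (m·20 − 7·10)] + 315
       = -5·m + 175 = 280
⇒ m = -21.

-21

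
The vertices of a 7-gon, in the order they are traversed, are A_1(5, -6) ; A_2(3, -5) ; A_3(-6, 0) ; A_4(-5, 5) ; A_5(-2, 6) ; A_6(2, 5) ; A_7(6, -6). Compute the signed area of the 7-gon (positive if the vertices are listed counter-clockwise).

Σ = (-7) + (-30) + (-30) + (-20) + (-22) + (-42) + (-6) = -157
Signed area = Σ/2 = -78.5 (negative ⇒ clockwise traversal).

-78.5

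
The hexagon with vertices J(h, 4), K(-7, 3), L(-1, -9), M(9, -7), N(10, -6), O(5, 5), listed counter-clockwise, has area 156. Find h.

-7

The doubled signed area Σ (x_i y_{i+1} − x_{i+1} y_i) is linear in h.
With h=0 it equals 298; the coefficient of h is -2 (from the two edges through J).
So -2·h + 298 = 2·156 = 312 ⇒ h = -7.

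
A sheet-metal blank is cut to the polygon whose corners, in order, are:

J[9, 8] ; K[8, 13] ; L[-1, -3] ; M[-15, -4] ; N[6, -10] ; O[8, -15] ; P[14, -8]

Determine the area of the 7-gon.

247.5

Apply the shoelace formula: 2A = Σ (x_i·y_{i+1} − x_{i+1}·y_i), indices taken mod 7.
J→K: (9)(13) − (8)(8) = 53
K→L: (8)(-3) − (-1)(13) = -11
L→M: (-1)(-4) − (-15)(-3) = -41
M→N: (-15)(-10) − (6)(-4) = 174
N→O: (6)(-15) − (8)(-10) = -10
O→P: (8)(-8) − (14)(-15) = 146
P→J: (14)(8) − (9)(-8) = 184
Σ = 495
Area = |Σ|/2 = 247.5.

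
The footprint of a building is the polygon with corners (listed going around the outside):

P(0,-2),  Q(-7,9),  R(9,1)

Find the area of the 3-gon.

Σ = (-14) + (-88) + (-18) = -120
Area = |Σ|/2 = 60.

60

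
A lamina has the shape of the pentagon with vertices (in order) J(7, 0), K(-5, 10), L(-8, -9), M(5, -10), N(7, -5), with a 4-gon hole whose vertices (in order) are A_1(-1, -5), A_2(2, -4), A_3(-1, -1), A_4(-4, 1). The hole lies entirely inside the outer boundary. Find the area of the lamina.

Outer boundary:
Apply Gauss's area formula: 2A = Σ (x_i·y_{i+1} − x_{i+1}·y_i), indices taken mod 5.
Σ = (70) + (125) + (125) + (45) + (35) = 400
Area = |Σ|/2 = 200.
Hole:
Σ = (14) + (-6) + (-5) + (21) = 24
Area = |Σ|/2 = 12.
Net area = 200 − 12 = 188.

188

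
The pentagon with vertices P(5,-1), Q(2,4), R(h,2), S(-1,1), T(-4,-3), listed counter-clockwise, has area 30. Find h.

-2

Write out the shoelace sum; only the two edges meeting at R involve h:
2·Area = [(2·2 − h·4) + (h·1 − (-1)·2)] + 48
       = -3·h + 54 = 60
⇒ h = -2.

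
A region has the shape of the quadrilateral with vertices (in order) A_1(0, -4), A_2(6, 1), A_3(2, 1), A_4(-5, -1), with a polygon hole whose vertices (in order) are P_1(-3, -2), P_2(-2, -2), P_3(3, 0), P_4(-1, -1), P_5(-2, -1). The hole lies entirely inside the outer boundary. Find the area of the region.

23

Outer boundary:
Σ = (24) + (4) + (3) + (20) = 51
Area = |Σ|/2 = 25.5.
Hole:
Apply the surveyor's formula: 2A = Σ (x_i·y_{i+1} − x_{i+1}·y_i), indices taken mod 5.
Cross-terms: 2, 6, -3, -1, 1  ⇒  Σ = 5
Area = |Σ|/2 = 2.5.
Net area = 25.5 − 2.5 = 23.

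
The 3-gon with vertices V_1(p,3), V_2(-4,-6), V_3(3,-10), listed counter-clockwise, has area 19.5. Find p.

Write out the shoelace sum; only the two edges meeting at V_1 involve p:
2·Area = [(3·3 − p·(-10)) + (p·(-6) − (-4)·3)] + 58
       = 4·p + 79 = 39
⇒ p = -10.

-10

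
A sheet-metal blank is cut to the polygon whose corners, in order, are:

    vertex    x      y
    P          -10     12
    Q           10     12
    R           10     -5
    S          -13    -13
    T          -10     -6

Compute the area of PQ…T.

Σ = (-240) + (-170) + (-195) + (-52) + (-180) = -837
Area = |Σ|/2 = 418.5.

418.5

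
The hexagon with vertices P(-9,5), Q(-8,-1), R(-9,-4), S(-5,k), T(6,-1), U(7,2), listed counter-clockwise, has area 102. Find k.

-5

The doubled signed area Σ (x_i y_{i+1} − x_{i+1} y_i) is linear in k.
With k=0 it equals 129; the coefficient of k is -15 (from the two edges through S).
So -15·k + 129 = 2·102 = 204 ⇒ k = -5.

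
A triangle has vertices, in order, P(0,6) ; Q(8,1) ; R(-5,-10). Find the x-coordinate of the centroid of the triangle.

1

Apply the shoelace formula. First the cross-terms c_i = x_i·y_{i+1} − x_{i+1}·y_i:
  -48, -75, -30  ⇒  2A = -153, A = -76.5.
Then Σ (x_i + x_{i+1})·c_i = -459, so x̄ = -459 / (6·(-76.5)) = 1.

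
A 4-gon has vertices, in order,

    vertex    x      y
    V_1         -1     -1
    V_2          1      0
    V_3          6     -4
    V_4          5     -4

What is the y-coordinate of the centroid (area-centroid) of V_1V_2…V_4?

Apply the shoelace formula. First the cross-terms c_i = x_i·y_{i+1} − x_{i+1}·y_i:
  1, -4, -4, -9  ⇒  2A = -16, A = -8.
Then Σ (y_i + y_{i+1})·c_i = 92, so ȳ = 92 / (6·(-8)) = -23/12.

-23/12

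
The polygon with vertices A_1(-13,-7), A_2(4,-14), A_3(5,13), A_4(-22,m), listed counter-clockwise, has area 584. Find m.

The doubled signed area Σ (x_i y_{i+1} − x_{i+1} y_i) is linear in m.
With m=0 it equals 772; the coefficient of m is 18 (from the two edges through A_4).
So 18·m + 772 = 2·584 = 1168 ⇒ m = 22.

22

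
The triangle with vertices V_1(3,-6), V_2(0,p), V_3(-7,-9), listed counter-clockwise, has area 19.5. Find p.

Write out the shoelace sum; only the two edges meeting at V_2 involve p:
2·Area = [(3·p − 0·(-6)) + (0·(-9) − (-7)·p)] + 69
       = 10·p + 69 = 39
⇒ p = -3.

-3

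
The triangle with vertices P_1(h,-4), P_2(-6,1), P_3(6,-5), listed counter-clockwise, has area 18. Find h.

Write out the shoelace sum; only the two edges meeting at P_1 involve h:
2·Area = [(6·(-4) − h·(-5)) + (h·1 − (-6)·(-4))] + 24
       = 6·h + -24 = 36
⇒ h = 10.

10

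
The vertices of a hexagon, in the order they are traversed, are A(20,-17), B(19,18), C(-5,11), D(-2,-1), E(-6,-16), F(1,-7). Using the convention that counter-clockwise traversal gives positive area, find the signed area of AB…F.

608

Apply the shoelace formula: 2A = Σ (x_i·y_{i+1} − x_{i+1}·y_i), indices taken mod 6.
Σ = (683) + (299) + (27) + (26) + (58) + (123) = 1216
Signed area = Σ/2 = 608 (positive ⇒ counter-clockwise traversal).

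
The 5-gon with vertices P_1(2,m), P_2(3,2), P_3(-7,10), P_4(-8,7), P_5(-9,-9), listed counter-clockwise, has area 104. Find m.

The doubled signed area Σ (x_i y_{i+1} − x_{i+1} y_i) is linear in m.
With m=0 it equals 232; the coefficient of m is -12 (from the two edges through P_1).
So -12·m + 232 = 2·104 = 208 ⇒ m = 2.

2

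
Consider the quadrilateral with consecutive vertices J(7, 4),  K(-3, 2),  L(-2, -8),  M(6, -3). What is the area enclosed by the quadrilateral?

76.5

Apply Gauss's area formula: 2A = Σ (x_i·y_{i+1} − x_{i+1}·y_i), indices taken mod 4.
J→K: (7)(2) − (-3)(4) = 26
K→L: (-3)(-8) − (-2)(2) = 28
L→M: (-2)(-3) − (6)(-8) = 54
M→J: (6)(4) − (7)(-3) = 45
Σ = 153
Area = |Σ|/2 = 76.5.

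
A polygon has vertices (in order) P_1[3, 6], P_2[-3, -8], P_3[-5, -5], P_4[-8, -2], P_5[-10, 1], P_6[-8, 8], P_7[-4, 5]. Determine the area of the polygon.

Apply Gauss's area formula: 2A = Σ (x_i·y_{i+1} − x_{i+1}·y_i), indices taken mod 7.
Σ = (-6) + (-25) + (-30) + (-28) + (-72) + (-8) + (-39) = -208
Area = |Σ|/2 = 104.

104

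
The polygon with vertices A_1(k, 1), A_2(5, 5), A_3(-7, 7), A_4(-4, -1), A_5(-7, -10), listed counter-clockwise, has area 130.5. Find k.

9

Write out the shoelace sum; only the two edges meeting at A_1 involve k:
2·Area = [((-7)·1 − k·(-10)) + (k·5 − 5·1)] + 138
       = 15·k + 126 = 261
⇒ k = 9.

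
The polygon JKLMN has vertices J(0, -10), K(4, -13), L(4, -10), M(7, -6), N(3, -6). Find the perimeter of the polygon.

22

|JK| = √((4)² + (-3)²) = √25 = 5
|KL| = √((0)² + (3)²) = √9 = 3
|LM| = √((3)² + (4)²) = √25 = 5
|MN| = √((-4)² + (0)²) = √16 = 4
|NJ| = √((-3)² + (-4)²) = √25 = 5
Perimeter = 5 + 3 + 5 + 4 + 5 = 22.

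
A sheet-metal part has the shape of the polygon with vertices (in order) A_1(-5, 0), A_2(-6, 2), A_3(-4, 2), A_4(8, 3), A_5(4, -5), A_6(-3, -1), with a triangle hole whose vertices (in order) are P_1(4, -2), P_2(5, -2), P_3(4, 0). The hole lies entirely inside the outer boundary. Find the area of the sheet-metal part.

Outer boundary:
A_1→A_2: (-5)(2) − (-6)(0) = -10
A_2→A_3: (-6)(2) − (-4)(2) = -4
A_3→A_4: (-4)(3) − (8)(2) = -28
A_4→A_5: (8)(-5) − (4)(3) = -52
A_5→A_6: (4)(-1) − (-3)(-5) = -19
A_6→A_1: (-3)(0) − (-5)(-1) = -5
Σ = -118
Area = |Σ|/2 = 59.
Hole:
Apply the surveyor's formula: 2A = Σ (x_i·y_{i+1} − x_{i+1}·y_i), indices taken mod 3.
Cross-terms: 2, 8, -8  ⇒  Σ = 2
Area = |Σ|/2 = 1.
Net area = 59 − 1 = 58.

58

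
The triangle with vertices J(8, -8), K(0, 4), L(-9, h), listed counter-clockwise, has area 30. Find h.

The doubled signed area Σ (x_i y_{i+1} − x_{i+1} y_i) is linear in h.
With h=0 it equals 140; the coefficient of h is -8 (from the two edges through L).
So -8·h + 140 = 2·30 = 60 ⇒ h = 10.

10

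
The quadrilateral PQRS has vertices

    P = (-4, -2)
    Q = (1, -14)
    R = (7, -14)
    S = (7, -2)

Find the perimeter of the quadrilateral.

|PQ| = √((5)² + (-12)²) = √169 = 13
|QR| = √((6)² + (0)²) = √36 = 6
|RS| = √((0)² + (12)²) = √144 = 12
|SP| = √((-11)² + (0)²) = √121 = 11
Perimeter = 13 + 6 + 12 + 11 = 42.

42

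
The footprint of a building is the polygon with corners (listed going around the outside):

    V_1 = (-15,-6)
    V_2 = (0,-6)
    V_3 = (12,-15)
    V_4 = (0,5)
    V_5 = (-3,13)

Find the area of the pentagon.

Apply Gauss's area formula: 2A = Σ (x_i·y_{i+1} − x_{i+1}·y_i), indices taken mod 5.
Cross-terms: 90, 72, 60, 15, 213  ⇒  Σ = 450
Area = |Σ|/2 = 225.

225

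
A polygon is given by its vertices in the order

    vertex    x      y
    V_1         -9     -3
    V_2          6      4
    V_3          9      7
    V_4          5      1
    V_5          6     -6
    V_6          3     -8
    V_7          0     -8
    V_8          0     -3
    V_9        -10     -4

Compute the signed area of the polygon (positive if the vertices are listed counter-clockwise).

-82

Apply the shoelace formula: 2A = Σ (x_i·y_{i+1} − x_{i+1}·y_i), indices taken mod 9.
Σ = (-18) + (6) + (-26) + (-36) + (-30) + (-24) + (0) + (-30) + (-6) = -164
Signed area = Σ/2 = -82 (negative ⇒ clockwise traversal).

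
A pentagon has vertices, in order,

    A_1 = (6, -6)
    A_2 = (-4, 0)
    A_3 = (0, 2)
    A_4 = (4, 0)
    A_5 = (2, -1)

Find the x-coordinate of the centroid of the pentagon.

0.8

Apply the shoelace (surveyor's) formula. First the cross-terms c_i = x_i·y_{i+1} − x_{i+1}·y_i:
  -24, -8, -8, -4, -6  ⇒  2A = -50, A = -25.
Then Σ (x_i + x_{i+1})·c_i = -120, so x̄ = -120 / (6·(-25)) = 0.8.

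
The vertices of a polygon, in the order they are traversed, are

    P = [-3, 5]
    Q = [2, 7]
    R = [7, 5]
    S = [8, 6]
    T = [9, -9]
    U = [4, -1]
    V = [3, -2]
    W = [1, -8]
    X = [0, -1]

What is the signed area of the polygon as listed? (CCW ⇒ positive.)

Apply Gauss's area formula: 2A = Σ (x_i·y_{i+1} − x_{i+1}·y_i), indices taken mod 9.
Σ = (-31) + (-39) + (2) + (-126) + (27) + (-5) + (-22) + (-1) + (-3) = -198
Signed area = Σ/2 = -99 (negative ⇒ clockwise traversal).

-99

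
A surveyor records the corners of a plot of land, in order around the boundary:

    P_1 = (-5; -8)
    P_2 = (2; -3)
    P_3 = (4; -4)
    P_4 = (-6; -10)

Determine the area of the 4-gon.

Apply the surveyor's formula: 2A = Σ (x_i·y_{i+1} − x_{i+1}·y_i), indices taken mod 4.
Σ = (31) + (4) + (-64) + (-2) = -31
Area = |Σ|/2 = 15.5.

15.5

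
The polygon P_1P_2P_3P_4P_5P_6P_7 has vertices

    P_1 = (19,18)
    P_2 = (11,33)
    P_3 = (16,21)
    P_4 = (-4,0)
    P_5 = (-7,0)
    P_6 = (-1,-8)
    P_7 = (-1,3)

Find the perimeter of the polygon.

|P_1P_2| = √((-8)² + (15)²) = √289 = 17
|P_2P_3| = √((5)² + (-12)²) = √169 = 13
|P_3P_4| = √((-20)² + (-21)²) = √841 = 29
|P_4P_5| = √((-3)² + (0)²) = √9 = 3
|P_5P_6| = √((6)² + (-8)²) = √100 = 10
|P_6P_7| = √((0)² + (11)²) = √121 = 11
|P_7P_1| = √((20)² + (15)²) = √625 = 25
Perimeter = 17 + 13 + 29 + 3 + 10 + 11 + 25 = 108.

108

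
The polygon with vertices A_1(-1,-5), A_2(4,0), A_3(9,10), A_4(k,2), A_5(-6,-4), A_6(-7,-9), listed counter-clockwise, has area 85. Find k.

The doubled signed area Σ (x_i y_{i+1} − x_{i+1} y_i) is linear in k.
With k=0 it equals 142; the coefficient of k is -14 (from the two edges through A_4).
So -14·k + 142 = 2·85 = 170 ⇒ k = -2.

-2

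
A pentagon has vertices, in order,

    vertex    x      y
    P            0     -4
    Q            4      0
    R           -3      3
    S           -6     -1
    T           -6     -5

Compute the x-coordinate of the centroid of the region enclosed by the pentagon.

Apply the surveyor's formula. First the cross-terms c_i = x_i·y_{i+1} − x_{i+1}·y_i:
  16, 12, 21, 24, 24  ⇒  2A = 97, A = 48.5.
Then Σ (x_i + x_{i+1})·c_i = -545, so x̄ = -545 / (6·48.5) = -545/291.

-545/291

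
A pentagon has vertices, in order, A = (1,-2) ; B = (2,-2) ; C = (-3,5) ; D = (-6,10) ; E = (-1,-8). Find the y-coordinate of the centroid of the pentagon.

Apply the shoelace (surveyor's) formula. First the cross-terms c_i = x_i·y_{i+1} − x_{i+1}·y_i:
  2, 4, 0, 58, 10  ⇒  2A = 74, A = 37.
Then Σ (y_i + y_{i+1})·c_i = 20, so ȳ = 20 / (6·37) = 10/111.

10/111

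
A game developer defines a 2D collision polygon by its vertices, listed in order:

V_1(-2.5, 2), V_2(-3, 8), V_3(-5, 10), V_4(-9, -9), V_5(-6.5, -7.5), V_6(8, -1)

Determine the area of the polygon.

Apply the shoelace formula: 2A = Σ (x_i·y_{i+1} − x_{i+1}·y_i), indices taken mod 6.
V_1→V_2: (-2.5)(8) − (-3)(2) = -14
V_2→V_3: (-3)(10) − (-5)(8) = 10
V_3→V_4: (-5)(-9) − (-9)(10) = 135
V_4→V_5: (-9)(-7.5) − (-6.5)(-9) = 9
V_5→V_6: (-6.5)(-1) − (8)(-7.5) = 66.5
V_6→V_1: (8)(2) − (-2.5)(-1) = 13.5
Σ = 220
Area = |Σ|/2 = 110.

110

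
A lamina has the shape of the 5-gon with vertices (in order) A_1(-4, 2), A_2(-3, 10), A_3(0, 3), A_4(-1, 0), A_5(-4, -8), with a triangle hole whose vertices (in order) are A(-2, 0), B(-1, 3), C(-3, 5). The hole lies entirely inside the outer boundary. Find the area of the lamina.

Outer boundary:
Σ = (-34) + (-9) + (3) + (8) + (-40) = -72
Area = |Σ|/2 = 36.
Hole:
Apply the shoelace formula: 2A = Σ (x_i·y_{i+1} − x_{i+1}·y_i), indices taken mod 3.
Σ = (-6) + (4) + (10) = 8
Area = |Σ|/2 = 4.
Net area = 36 − 4 = 32.

32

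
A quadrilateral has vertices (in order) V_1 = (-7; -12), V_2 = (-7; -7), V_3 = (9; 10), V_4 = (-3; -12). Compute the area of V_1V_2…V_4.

84

Apply Gauss's area formula: 2A = Σ (x_i·y_{i+1} − x_{i+1}·y_i), indices taken mod 4.
V_1→V_2: (-7)(-7) − (-7)(-12) = -35
V_2→V_3: (-7)(10) − (9)(-7) = -7
V_3→V_4: (9)(-12) − (-3)(10) = -78
V_4→V_1: (-3)(-12) − (-7)(-12) = -48
Σ = -168
Area = |Σ|/2 = 84.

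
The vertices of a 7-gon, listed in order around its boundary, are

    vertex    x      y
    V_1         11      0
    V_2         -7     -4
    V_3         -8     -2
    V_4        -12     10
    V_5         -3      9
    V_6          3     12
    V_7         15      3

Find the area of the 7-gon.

V_1→V_2: (11)(-4) − (-7)(0) = -44
V_2→V_3: (-7)(-2) − (-8)(-4) = -18
V_3→V_4: (-8)(10) − (-12)(-2) = -104
V_4→V_5: (-12)(9) − (-3)(10) = -78
V_5→V_6: (-3)(12) − (3)(9) = -63
V_6→V_7: (3)(3) − (15)(12) = -171
V_7→V_1: (15)(0) − (11)(3) = -33
Σ = -511
Area = |Σ|/2 = 255.5.

255.5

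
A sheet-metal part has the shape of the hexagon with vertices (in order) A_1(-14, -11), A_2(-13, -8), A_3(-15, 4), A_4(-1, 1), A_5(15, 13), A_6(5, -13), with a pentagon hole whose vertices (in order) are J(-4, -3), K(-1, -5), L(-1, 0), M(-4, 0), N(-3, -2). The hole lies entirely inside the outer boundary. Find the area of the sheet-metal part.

Outer boundary:
Apply the shoelace formula: 2A = Σ (x_i·y_{i+1} − x_{i+1}·y_i), indices taken mod 6.
Σ = (-31) + (-172) + (-11) + (-28) + (-260) + (-237) = -739
Area = |Σ|/2 = 369.5.
Hole:
Apply the surveyor's formula: 2A = Σ (x_i·y_{i+1} − x_{i+1}·y_i), indices taken mod 5.
Σ = (17) + (-5) + (0) + (8) + (1) = 21
Area = |Σ|/2 = 10.5.
Net area = 369.5 − 10.5 = 359.

359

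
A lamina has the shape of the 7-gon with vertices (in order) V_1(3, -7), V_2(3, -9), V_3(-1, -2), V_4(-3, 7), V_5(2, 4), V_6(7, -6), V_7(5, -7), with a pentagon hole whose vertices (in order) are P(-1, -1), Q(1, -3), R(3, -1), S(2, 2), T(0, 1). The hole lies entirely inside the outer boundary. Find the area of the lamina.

Outer boundary:
Σ = (-6) + (-15) + (-13) + (-26) + (-40) + (-19) + (-14) = -133
Area = |Σ|/2 = 66.5.
Hole:
Cross-terms: 4, 8, 8, 2, 1  ⇒  Σ = 23
Area = |Σ|/2 = 11.5.
Net area = 66.5 − 11.5 = 55.

55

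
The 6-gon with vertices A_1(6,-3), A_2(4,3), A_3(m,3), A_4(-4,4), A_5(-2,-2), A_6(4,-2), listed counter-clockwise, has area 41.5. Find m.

Write out the shoelace sum; only the two edges meeting at A_3 involve m:
2·Area = [(4·3 − m·3) + (m·4 − (-4)·3)] + 58
       = 1·m + 82 = 83
⇒ m = 1.

1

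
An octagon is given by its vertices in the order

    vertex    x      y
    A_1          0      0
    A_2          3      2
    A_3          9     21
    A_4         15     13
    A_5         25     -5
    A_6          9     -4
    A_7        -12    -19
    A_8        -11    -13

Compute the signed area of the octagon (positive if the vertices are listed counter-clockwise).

-440

Σ = (0) + (45) + (-198) + (-400) + (-55) + (-219) + (-53) + (0) = -880
Signed area = Σ/2 = -440 (negative ⇒ clockwise traversal).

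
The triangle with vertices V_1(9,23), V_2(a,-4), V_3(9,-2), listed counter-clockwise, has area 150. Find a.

Write out the shoelace sum; only the two edges meeting at V_2 involve a:
2·Area = [(9·(-4) − a·23) + (a·(-2) − 9·(-4))] + 225
       = -25·a + 225 = 300
⇒ a = -3.

-3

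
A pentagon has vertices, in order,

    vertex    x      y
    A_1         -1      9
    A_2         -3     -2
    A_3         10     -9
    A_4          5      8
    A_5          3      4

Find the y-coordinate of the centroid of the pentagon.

Apply the shoelace (surveyor's) formula. First the cross-terms c_i = x_i·y_{i+1} − x_{i+1}·y_i:
  29, 47, 125, -4, 31  ⇒  2A = 228, A = 114.
Then Σ (y_i + y_{i+1})·c_i = -84, so ȳ = -84 / (6·114) = -7/57.

-7/57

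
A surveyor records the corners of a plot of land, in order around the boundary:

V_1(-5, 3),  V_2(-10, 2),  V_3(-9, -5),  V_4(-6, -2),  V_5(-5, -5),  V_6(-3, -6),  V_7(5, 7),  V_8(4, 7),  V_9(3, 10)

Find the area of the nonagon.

Apply the shoelace formula: 2A = Σ (x_i·y_{i+1} − x_{i+1}·y_i), indices taken mod 9.
Cross-terms: 20, 68, -12, 20, 15, 9, 7, 19, 59  ⇒  Σ = 205
Area = |Σ|/2 = 102.5.

102.5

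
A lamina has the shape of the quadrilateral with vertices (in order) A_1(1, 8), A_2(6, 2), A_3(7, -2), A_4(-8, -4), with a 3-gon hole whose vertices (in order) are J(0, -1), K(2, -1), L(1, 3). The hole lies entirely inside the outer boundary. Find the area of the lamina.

84

Outer boundary:
Σ = (-46) + (-26) + (-44) + (-60) = -176
Area = |Σ|/2 = 88.
Hole:
Apply the shoelace (surveyor's) formula: 2A = Σ (x_i·y_{i+1} − x_{i+1}·y_i), indices taken mod 3.
Cross-terms: 2, 7, -1  ⇒  Σ = 8
Area = |Σ|/2 = 4.
Net area = 88 − 4 = 84.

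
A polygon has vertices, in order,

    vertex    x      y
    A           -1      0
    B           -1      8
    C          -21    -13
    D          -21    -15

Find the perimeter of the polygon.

|AB| = √((0)² + (8)²) = √64 = 8
|BC| = √((-20)² + (-21)²) = √841 = 29
|CD| = √((0)² + (-2)²) = √4 = 2
|DA| = √((20)² + (15)²) = √625 = 25
Perimeter = 8 + 29 + 2 + 25 = 64.

64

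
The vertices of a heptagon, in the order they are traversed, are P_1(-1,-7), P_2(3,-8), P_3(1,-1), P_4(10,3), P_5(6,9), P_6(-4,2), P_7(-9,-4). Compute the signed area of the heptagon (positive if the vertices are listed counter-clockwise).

130

Apply the surveyor's formula: 2A = Σ (x_i·y_{i+1} − x_{i+1}·y_i), indices taken mod 7.
Σ = (29) + (5) + (13) + (72) + (48) + (34) + (59) = 260
Signed area = Σ/2 = 130 (positive ⇒ counter-clockwise traversal).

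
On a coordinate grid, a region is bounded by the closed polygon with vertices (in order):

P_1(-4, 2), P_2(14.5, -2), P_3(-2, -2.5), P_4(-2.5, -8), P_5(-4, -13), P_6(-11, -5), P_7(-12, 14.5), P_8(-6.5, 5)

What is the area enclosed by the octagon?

P_1→P_2: (-4)(-2) − (14.5)(2) = -21
P_2→P_3: (14.5)(-2.5) − (-2)(-2) = -40.25
P_3→P_4: (-2)(-8) − (-2.5)(-2.5) = 9.75
P_4→P_5: (-2.5)(-13) − (-4)(-8) = 0.5
P_5→P_6: (-4)(-5) − (-11)(-13) = -123
P_6→P_7: (-11)(14.5) − (-12)(-5) = -219.5
P_7→P_8: (-12)(5) − (-6.5)(14.5) = 34.25
P_8→P_1: (-6.5)(2) − (-4)(5) = 7
Σ = -352.25
Area = |Σ|/2 = 176.125.

176.125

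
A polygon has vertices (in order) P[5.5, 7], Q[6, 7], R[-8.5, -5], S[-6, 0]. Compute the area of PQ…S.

Apply the shoelace formula: 2A = Σ (x_i·y_{i+1} − x_{i+1}·y_i), indices taken mod 4.
P→Q: (5.5)(7) − (6)(7) = -3.5
Q→R: (6)(-5) − (-8.5)(7) = 29.5
R→S: (-8.5)(0) − (-6)(-5) = -30
S→P: (-6)(7) − (5.5)(0) = -42
Σ = -46
Area = |Σ|/2 = 23.

23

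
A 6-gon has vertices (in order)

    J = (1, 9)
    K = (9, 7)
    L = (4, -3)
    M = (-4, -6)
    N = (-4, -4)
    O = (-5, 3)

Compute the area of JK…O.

126.5

Σ = (-74) + (-55) + (-36) + (-8) + (-32) + (-48) = -253
Area = |Σ|/2 = 126.5.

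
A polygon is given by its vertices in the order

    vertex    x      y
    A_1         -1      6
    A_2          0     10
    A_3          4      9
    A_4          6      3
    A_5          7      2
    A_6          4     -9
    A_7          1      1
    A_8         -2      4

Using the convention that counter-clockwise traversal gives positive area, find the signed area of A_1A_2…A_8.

-80.5

Apply Gauss's area formula: 2A = Σ (x_i·y_{i+1} − x_{i+1}·y_i), indices taken mod 8.
Σ = (-10) + (-40) + (-42) + (-9) + (-71) + (13) + (6) + (-8) = -161
Signed area = Σ/2 = -80.5 (negative ⇒ clockwise traversal).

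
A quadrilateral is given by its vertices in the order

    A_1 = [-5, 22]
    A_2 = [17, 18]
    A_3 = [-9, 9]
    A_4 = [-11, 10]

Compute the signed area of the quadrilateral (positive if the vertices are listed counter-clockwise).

-166

Apply the surveyor's formula: 2A = Σ (x_i·y_{i+1} − x_{i+1}·y_i), indices taken mod 4.
Σ = (-464) + (315) + (9) + (-192) = -332
Signed area = Σ/2 = -166 (negative ⇒ clockwise traversal).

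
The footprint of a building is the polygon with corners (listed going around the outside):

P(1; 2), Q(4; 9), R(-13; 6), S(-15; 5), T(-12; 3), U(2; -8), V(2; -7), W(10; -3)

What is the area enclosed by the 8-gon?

180.5

Apply the shoelace (surveyor's) formula: 2A = Σ (x_i·y_{i+1} − x_{i+1}·y_i), indices taken mod 8.
Cross-terms: 1, 141, 25, 15, 90, 2, 64, 23  ⇒  Σ = 361
Area = |Σ|/2 = 180.5.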